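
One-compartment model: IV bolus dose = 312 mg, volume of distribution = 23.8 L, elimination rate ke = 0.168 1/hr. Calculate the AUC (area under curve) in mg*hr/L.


C0 = Dose/Vd = 312/23.8 = 13.1092 mg/L
AUC = C0/ke = 13.1092/0.168
AUC = 78.03 mg*hr/L


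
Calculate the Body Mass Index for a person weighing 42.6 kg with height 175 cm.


BMI = weight / height^2
height = 175 cm = 1.75 m
BMI = 42.6 / 1.75^2
BMI = 13.91 kg/m^2


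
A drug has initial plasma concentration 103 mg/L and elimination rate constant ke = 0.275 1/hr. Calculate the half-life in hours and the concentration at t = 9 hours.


t_half = ln(2) / ke = 0.693147 / 0.275 = 2.521 hr
C(t) = C0 * exp(-ke*t) = 103 * exp(-0.275*9)
C(9) = 8.669 mg/L


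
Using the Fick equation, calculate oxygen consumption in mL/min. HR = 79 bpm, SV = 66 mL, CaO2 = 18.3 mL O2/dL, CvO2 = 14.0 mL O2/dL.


CO = HR*SV = 79*66/1000 = 5.214 L/min
a-v O2 diff = 18.3 - 14.0 = 4.3 mL/dL
VO2 = CO * (CaO2-CvO2) * 10 dL/L
VO2 = 5.214 * 4.3 * 10
VO2 = 224.2 mL/min


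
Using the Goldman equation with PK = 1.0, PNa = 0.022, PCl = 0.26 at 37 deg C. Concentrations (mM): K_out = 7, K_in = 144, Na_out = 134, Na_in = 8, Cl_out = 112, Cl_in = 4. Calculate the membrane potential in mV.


Vm = (RT/F)*ln((PK*Ko + PNa*Nao + PCl*Cli)/(PK*Ki + PNa*Nai + PCl*Clo))
Numer = 10.988, Denom = 173.296
Vm = -73.71 mV


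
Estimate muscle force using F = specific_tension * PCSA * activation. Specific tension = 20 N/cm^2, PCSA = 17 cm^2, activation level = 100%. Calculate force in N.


F = sigma * PCSA * activation
F = 20 * 17 * 1
F = 340 N


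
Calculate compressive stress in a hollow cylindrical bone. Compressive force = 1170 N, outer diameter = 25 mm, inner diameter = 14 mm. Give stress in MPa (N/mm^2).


A = pi*(r_o^2 - r_i^2)
r_o = 12.5 mm, r_i = 7 mm
A = 336.936 mm^2
sigma = F/A = 1170 / 336.936
sigma = 3.472 MPa


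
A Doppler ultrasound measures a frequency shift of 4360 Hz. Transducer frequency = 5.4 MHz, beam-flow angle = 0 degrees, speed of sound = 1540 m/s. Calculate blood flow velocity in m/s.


v = fd * c / (2 * f0 * cos(theta))
v = 4360 * 1540 / (2 * 5.4000e+06 * cos(0))
v = 0.6217 m/s


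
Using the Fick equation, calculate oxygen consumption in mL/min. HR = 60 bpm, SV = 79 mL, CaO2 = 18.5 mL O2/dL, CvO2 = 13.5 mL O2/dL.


CO = HR*SV = 60*79/1000 = 4.74 L/min
a-v O2 diff = 18.5 - 13.5 = 5 mL/dL
VO2 = CO * (CaO2-CvO2) * 10 dL/L
VO2 = 4.74 * 5 * 10
VO2 = 237 mL/min


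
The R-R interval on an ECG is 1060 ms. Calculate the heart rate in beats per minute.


HR = 60 / RR_interval(s)
RR = 1060 ms = 1.06 s
HR = 60 / 1.06 = 56.6 bpm


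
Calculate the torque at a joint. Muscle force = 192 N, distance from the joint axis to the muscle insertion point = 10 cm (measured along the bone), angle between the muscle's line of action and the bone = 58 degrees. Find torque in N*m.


Torque = F * d * sin(theta)   (moment arm = d*sin(theta))
d = 10 cm = 0.1 m
Torque = 192 * 0.1 * sin(58)
Torque = 16.28 N*m


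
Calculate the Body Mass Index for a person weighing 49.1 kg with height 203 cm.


BMI = weight / height^2
height = 203 cm = 2.03 m
BMI = 49.1 / 2.03^2
BMI = 11.91 kg/m^2


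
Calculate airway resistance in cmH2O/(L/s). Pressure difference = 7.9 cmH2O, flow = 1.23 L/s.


R = dP / flow
R = 7.9 / 1.23
R = 6.423 cmH2O/(L/s)


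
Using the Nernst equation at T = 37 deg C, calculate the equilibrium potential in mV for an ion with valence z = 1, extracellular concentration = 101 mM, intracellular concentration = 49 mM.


E = (RT/(zF)) * ln(C_out/C_in)
T = 37 + 273.15 = 310.15 K
E = (8.314 * 310.15 / (1 * 96485)) * ln(101/49)
E = 19.33 mV


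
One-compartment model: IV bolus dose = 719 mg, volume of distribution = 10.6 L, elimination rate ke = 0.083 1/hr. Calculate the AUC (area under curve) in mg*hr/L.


C0 = Dose/Vd = 719/10.6 = 67.8302 mg/L
AUC = C0/ke = 67.8302/0.083
AUC = 817.2 mg*hr/L


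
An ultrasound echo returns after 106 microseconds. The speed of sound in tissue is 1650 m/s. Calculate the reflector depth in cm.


depth = c * t / 2
t = 106 us = 1.0600e-04 s
depth = 1650 * 1.0600e-04 / 2
depth = 0.08745 m = 8.745 cm


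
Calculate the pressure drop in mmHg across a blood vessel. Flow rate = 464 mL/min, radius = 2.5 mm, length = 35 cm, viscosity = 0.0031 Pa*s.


dP = 8*mu*L*Q / (pi*r^4)
Q = 464 mL/min = 7.73333e-06 m^3/s
dP = 546.986 Pa = 546.986 / 133.322 mmHg = 4.103 mmHg


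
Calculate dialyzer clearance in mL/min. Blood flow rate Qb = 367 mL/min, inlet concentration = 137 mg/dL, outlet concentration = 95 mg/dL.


K = Qb * (Cb_in - Cb_out) / Cb_in
K = 367 * (137 - 95) / 137
K = 112.5 mL/min


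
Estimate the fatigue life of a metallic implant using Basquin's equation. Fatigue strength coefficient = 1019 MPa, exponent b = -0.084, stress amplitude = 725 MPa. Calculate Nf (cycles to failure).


sigma_a = sigma_f' * (2Nf)^b
2Nf = (sigma_a/sigma_f')^(1/b)
2Nf = (725/1019)^(1/-0.084)
2Nf = 57.537964
Nf = 28.77


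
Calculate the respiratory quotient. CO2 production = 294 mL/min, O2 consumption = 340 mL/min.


RQ = VCO2 / VO2
RQ = 294 / 340
RQ = 0.8647


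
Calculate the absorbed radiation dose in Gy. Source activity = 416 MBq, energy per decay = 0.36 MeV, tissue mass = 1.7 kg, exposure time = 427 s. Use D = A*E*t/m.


A = 416 MBq = 4.1600e+08 Bq
E = 0.36 MeV = 5.7672e-14 J
D = A*E*t/m = 4.1600e+08*5.7672e-14*427/1.7
D = 0.006026 Gy


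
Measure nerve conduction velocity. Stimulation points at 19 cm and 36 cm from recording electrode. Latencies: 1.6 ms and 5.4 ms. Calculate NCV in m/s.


Distance = (36 - 19) / 100 = 0.17 m
dt = (5.4 - 1.6) / 1000 = 0.0038 s
NCV = dist / dt = 44.74 m/s


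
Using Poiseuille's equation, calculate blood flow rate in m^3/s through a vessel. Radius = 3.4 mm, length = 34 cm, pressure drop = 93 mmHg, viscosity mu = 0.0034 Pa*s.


Q = pi*r^4*dP / (8*mu*L)
r = 0.0034 m, L = 0.34 m
dP = 93 mmHg = 12398.946 Pa
Q = 5.6286e-04 m^3/s


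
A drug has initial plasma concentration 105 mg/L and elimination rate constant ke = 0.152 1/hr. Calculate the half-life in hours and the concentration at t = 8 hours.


t_half = ln(2) / ke = 0.693147 / 0.152 = 4.56 hr
C(t) = C0 * exp(-ke*t) = 105 * exp(-0.152*8)
C(8) = 31.12 mg/L


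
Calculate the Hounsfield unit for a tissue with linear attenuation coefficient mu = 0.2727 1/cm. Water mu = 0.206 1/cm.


HU = ((mu_tissue - mu_water) / mu_water) * 1000
HU = ((0.2727 - 0.206) / 0.206) * 1000
HU = 323.8


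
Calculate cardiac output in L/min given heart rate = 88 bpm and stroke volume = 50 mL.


CO = HR * SV
CO = 88 * 50 / 1000
CO = 4.4 L/min


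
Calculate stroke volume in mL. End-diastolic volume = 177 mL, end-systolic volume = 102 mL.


SV = EDV - ESV
SV = 177 - 102
SV = 75 mL


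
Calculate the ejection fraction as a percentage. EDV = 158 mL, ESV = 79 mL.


SV = EDV - ESV = 158 - 79 = 79 mL
EF = SV/EDV * 100 = 79/158 * 100
EF = 50%


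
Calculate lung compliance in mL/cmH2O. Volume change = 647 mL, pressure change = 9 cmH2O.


C = dV / dP
C = 647 / 9
C = 71.89 mL/cmH2O


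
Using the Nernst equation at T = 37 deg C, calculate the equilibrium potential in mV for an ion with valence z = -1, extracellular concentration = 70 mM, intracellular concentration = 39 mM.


E = (RT/(zF)) * ln(C_out/C_in)
T = 37 + 273.15 = 310.15 K
E = (8.314 * 310.15 / (-1 * 96485)) * ln(70/39)
E = -15.63 mV


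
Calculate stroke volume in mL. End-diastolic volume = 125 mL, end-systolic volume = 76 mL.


SV = EDV - ESV
SV = 125 - 76
SV = 49 mL


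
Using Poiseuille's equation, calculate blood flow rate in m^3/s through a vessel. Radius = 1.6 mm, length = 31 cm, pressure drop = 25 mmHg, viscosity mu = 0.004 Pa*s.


Q = pi*r^4*dP / (8*mu*L)
r = 0.0016 m, L = 0.31 m
dP = 25 mmHg = 3333.05 Pa
Q = 6.9177e-06 m^3/s


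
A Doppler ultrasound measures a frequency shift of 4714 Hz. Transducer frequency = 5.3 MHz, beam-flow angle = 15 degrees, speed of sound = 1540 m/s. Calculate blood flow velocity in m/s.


v = fd * c / (2 * f0 * cos(theta))
v = 4714 * 1540 / (2 * 5.3000e+06 * cos(15))
v = 0.709 m/s


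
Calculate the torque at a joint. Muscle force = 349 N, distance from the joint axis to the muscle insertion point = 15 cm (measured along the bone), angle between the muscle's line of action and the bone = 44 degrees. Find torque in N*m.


Torque = F * d * sin(theta)   (moment arm = d*sin(theta))
d = 15 cm = 0.15 m
Torque = 349 * 0.15 * sin(44)
Torque = 36.37 N*m


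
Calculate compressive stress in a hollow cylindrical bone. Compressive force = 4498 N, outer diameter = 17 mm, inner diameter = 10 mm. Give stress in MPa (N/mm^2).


A = pi*(r_o^2 - r_i^2)
r_o = 8.5 mm, r_i = 5 mm
A = 148.44 mm^2
sigma = F/A = 4498 / 148.44
sigma = 30.3 MPa


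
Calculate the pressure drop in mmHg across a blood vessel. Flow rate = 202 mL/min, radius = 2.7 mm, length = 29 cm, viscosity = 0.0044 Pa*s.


dP = 8*mu*L*Q / (pi*r^4)
Q = 202 mL/min = 3.36667e-06 m^3/s
dP = 205.843 Pa = 205.843 / 133.322 mmHg = 1.544 mmHg


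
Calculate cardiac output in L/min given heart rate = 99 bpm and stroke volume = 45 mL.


CO = HR * SV
CO = 99 * 45 / 1000
CO = 4.455 L/min


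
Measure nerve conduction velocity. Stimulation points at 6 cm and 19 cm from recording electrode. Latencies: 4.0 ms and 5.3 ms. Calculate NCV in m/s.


Distance = (19 - 6) / 100 = 0.13 m
dt = (5.3 - 4.0) / 1000 = 0.0013 s
NCV = dist / dt = 100 m/s


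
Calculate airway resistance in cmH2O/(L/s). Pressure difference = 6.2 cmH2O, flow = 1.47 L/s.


R = dP / flow
R = 6.2 / 1.47
R = 4.218 cmH2O/(L/s)


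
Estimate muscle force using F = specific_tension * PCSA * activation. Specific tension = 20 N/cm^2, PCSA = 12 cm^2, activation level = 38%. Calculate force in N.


F = sigma * PCSA * activation
F = 20 * 12 * 0.38
F = 91.2 N


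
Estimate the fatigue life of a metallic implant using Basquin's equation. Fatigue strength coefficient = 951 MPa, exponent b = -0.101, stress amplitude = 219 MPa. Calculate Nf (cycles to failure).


sigma_a = sigma_f' * (2Nf)^b
2Nf = (sigma_a/sigma_f')^(1/b)
2Nf = (219/951)^(1/-0.101)
2Nf = 2061682.6
Nf = 1.0308e+06


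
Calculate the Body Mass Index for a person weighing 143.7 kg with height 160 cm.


BMI = weight / height^2
height = 160 cm = 1.6 m
BMI = 143.7 / 1.6^2
BMI = 56.13 kg/m^2


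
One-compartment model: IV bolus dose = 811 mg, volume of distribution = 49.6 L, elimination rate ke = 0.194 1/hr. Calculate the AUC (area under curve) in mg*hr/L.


C0 = Dose/Vd = 811/49.6 = 16.3508 mg/L
AUC = C0/ke = 16.3508/0.194
AUC = 84.28 mg*hr/L


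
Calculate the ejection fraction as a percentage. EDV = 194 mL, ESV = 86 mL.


SV = EDV - ESV = 194 - 86 = 108 mL
EF = SV/EDV * 100 = 108/194 * 100
EF = 55.67%


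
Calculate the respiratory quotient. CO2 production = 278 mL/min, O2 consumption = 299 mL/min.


RQ = VCO2 / VO2
RQ = 278 / 299
RQ = 0.9298


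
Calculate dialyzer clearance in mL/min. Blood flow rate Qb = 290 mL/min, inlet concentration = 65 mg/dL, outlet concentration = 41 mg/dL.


K = Qb * (Cb_in - Cb_out) / Cb_in
K = 290 * (65 - 41) / 65
K = 107.1 mL/min


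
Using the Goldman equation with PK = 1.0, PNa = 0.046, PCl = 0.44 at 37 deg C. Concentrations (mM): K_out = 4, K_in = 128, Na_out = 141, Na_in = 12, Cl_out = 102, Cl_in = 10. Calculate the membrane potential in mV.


Vm = (RT/F)*ln((PK*Ko + PNa*Nao + PCl*Cli)/(PK*Ki + PNa*Nai + PCl*Clo))
Numer = 14.886, Denom = 173.432
Vm = -65.62 mV


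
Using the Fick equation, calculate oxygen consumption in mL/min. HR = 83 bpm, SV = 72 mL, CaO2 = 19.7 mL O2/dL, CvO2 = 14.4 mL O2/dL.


CO = HR*SV = 83*72/1000 = 5.976 L/min
a-v O2 diff = 19.7 - 14.4 = 5.3 mL/dL
VO2 = CO * (CaO2-CvO2) * 10 dL/L
VO2 = 5.976 * 5.3 * 10
VO2 = 316.7 mL/min


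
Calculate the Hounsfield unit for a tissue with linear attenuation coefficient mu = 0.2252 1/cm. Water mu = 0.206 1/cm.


HU = ((mu_tissue - mu_water) / mu_water) * 1000
HU = ((0.2252 - 0.206) / 0.206) * 1000
HU = 93.2


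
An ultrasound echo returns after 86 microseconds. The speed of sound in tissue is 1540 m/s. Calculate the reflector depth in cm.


depth = c * t / 2
t = 86 us = 8.6000e-05 s
depth = 1540 * 8.6000e-05 / 2
depth = 0.06622 m = 6.622 cm


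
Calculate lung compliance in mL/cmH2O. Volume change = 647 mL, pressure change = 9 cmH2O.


C = dV / dP
C = 647 / 9
C = 71.89 mL/cmH2O


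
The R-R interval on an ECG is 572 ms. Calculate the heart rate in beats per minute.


HR = 60 / RR_interval(s)
RR = 572 ms = 0.572 s
HR = 60 / 0.572 = 104.9 bpm


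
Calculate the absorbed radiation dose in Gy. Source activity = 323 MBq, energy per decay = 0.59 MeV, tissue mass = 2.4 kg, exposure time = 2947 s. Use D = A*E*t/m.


A = 323 MBq = 3.2300e+08 Bq
E = 0.59 MeV = 9.4518e-14 J
D = A*E*t/m = 3.2300e+08*9.4518e-14*2947/2.4
D = 0.03749 Gy


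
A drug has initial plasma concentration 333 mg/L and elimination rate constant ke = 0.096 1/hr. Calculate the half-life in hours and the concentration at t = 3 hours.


t_half = ln(2) / ke = 0.693147 / 0.096 = 7.22 hr
C(t) = C0 * exp(-ke*t) = 333 * exp(-0.096*3)
C(3) = 249.7 mg/L


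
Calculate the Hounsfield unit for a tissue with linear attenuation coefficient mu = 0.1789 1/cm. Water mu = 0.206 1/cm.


HU = ((mu_tissue - mu_water) / mu_water) * 1000
HU = ((0.1789 - 0.206) / 0.206) * 1000
HU = -131.6


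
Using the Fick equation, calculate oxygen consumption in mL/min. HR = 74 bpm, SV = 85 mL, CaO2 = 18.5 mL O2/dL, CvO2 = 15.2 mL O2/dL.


CO = HR*SV = 74*85/1000 = 6.29 L/min
a-v O2 diff = 18.5 - 15.2 = 3.3 mL/dL
VO2 = CO * (CaO2-CvO2) * 10 dL/L
VO2 = 6.29 * 3.3 * 10
VO2 = 207.6 mL/min


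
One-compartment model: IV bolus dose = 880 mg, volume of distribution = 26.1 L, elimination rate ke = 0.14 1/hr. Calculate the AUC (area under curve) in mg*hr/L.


C0 = Dose/Vd = 880/26.1 = 33.7165 mg/L
AUC = C0/ke = 33.7165/0.14
AUC = 240.8 mg*hr/L


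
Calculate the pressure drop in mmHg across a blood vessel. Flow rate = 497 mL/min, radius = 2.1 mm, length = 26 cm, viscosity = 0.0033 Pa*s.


dP = 8*mu*L*Q / (pi*r^4)
Q = 497 mL/min = 8.28333e-06 m^3/s
dP = 930.583 Pa = 930.583 / 133.322 mmHg = 6.98 mmHg


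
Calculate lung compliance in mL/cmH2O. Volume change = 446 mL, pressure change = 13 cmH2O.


C = dV / dP
C = 446 / 13
C = 34.31 mL/cmH2O


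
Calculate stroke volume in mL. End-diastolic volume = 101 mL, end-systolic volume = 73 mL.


SV = EDV - ESV
SV = 101 - 73
SV = 28 mL


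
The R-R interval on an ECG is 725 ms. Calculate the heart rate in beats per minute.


HR = 60 / RR_interval(s)
RR = 725 ms = 0.725 s
HR = 60 / 0.725 = 82.76 bpm


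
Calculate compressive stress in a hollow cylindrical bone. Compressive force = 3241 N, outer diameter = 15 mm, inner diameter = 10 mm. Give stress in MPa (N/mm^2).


A = pi*(r_o^2 - r_i^2)
r_o = 7.5 mm, r_i = 5 mm
A = 98.1748 mm^2
sigma = F/A = 3241 / 98.1748
sigma = 33.01 MPa


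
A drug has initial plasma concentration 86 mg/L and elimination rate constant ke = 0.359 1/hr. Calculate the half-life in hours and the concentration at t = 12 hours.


t_half = ln(2) / ke = 0.693147 / 0.359 = 1.931 hr
C(t) = C0 * exp(-ke*t) = 86 * exp(-0.359*12)
C(12) = 1.158 mg/L


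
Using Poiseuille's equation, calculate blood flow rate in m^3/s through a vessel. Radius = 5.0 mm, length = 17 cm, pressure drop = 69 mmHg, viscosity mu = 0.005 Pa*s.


Q = pi*r^4*dP / (8*mu*L)
r = 0.005 m, L = 0.17 m
dP = 69 mmHg = 9199.218 Pa
Q = 0.002656 m^3/s


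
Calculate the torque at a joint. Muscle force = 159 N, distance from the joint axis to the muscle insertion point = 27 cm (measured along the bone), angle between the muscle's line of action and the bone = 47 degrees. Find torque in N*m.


Torque = F * d * sin(theta)   (moment arm = d*sin(theta))
d = 27 cm = 0.27 m
Torque = 159 * 0.27 * sin(47)
Torque = 31.4 N*m


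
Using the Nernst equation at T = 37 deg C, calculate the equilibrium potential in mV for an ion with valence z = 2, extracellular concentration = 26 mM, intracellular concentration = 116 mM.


E = (RT/(zF)) * ln(C_out/C_in)
T = 37 + 273.15 = 310.15 K
E = (8.314 * 310.15 / (2 * 96485)) * ln(26/116)
E = -19.98 mV


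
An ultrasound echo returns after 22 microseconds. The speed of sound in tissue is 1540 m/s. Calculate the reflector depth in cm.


depth = c * t / 2
t = 22 us = 2.2000e-05 s
depth = 1540 * 2.2000e-05 / 2
depth = 0.01694 m = 1.694 cm


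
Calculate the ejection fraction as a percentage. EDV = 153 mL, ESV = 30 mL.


SV = EDV - ESV = 153 - 30 = 123 mL
EF = SV/EDV * 100 = 123/153 * 100
EF = 80.39%


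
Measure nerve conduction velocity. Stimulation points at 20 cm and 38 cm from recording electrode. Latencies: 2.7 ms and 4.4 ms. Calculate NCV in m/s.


Distance = (38 - 20) / 100 = 0.18 m
dt = (4.4 - 2.7) / 1000 = 0.0017 s
NCV = dist / dt = 105.9 m/s


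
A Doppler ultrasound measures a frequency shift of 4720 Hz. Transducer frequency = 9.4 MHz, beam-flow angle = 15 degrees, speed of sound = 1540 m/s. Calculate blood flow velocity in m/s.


v = fd * c / (2 * f0 * cos(theta))
v = 4720 * 1540 / (2 * 9.4000e+06 * cos(15))
v = 0.4003 m/s


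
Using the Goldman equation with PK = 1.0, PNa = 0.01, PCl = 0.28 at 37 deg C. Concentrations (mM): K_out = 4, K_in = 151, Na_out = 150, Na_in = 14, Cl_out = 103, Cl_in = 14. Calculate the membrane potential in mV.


Vm = (RT/F)*ln((PK*Ko + PNa*Nao + PCl*Cli)/(PK*Ki + PNa*Nai + PCl*Clo))
Numer = 9.42, Denom = 179.98
Vm = -78.84 mV


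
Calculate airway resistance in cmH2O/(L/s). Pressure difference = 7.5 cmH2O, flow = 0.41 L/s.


R = dP / flow
R = 7.5 / 0.41
R = 18.29 cmH2O/(L/s)


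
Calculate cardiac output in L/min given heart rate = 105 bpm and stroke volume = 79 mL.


CO = HR * SV
CO = 105 * 79 / 1000
CO = 8.295 L/min


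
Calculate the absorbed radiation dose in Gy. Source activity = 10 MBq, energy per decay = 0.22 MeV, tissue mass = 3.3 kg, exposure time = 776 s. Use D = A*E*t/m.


A = 10 MBq = 1.0000e+07 Bq
E = 0.22 MeV = 3.5244e-14 J
D = A*E*t/m = 1.0000e+07*3.5244e-14*776/3.3
D = 8.2877e-05 Gy


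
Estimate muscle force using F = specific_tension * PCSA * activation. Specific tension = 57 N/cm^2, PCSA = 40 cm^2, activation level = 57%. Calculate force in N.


F = sigma * PCSA * activation
F = 57 * 40 * 0.57
F = 1300 N


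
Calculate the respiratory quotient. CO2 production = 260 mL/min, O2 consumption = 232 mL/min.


RQ = VCO2 / VO2
RQ = 260 / 232
RQ = 1.121


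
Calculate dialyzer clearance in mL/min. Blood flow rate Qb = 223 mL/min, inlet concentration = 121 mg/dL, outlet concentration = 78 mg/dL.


K = Qb * (Cb_in - Cb_out) / Cb_in
K = 223 * (121 - 78) / 121
K = 79.25 mL/min


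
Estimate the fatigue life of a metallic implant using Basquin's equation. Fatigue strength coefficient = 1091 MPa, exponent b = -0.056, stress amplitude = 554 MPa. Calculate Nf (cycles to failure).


sigma_a = sigma_f' * (2Nf)^b
2Nf = (sigma_a/sigma_f')^(1/b)
2Nf = (554/1091)^(1/-0.056)
2Nf = 180146.05
Nf = 9.007e+04


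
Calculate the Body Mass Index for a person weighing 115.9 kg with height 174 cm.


BMI = weight / height^2
height = 174 cm = 1.74 m
BMI = 115.9 / 1.74^2
BMI = 38.28 kg/m^2


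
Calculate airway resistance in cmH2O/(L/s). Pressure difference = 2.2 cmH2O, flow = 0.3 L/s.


R = dP / flow
R = 2.2 / 0.3
R = 7.333 cmH2O/(L/s)


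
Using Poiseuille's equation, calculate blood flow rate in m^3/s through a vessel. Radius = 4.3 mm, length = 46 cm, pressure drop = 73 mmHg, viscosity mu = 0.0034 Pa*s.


Q = pi*r^4*dP / (8*mu*L)
r = 0.0043 m, L = 0.46 m
dP = 73 mmHg = 9732.506 Pa
Q = 8.3545e-04 m^3/s


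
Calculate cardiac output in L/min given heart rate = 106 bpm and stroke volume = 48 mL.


CO = HR * SV
CO = 106 * 48 / 1000
CO = 5.088 L/min


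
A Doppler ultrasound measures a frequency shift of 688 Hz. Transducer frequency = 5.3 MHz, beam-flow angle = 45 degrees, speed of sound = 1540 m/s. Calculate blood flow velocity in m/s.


v = fd * c / (2 * f0 * cos(theta))
v = 688 * 1540 / (2 * 5.3000e+06 * cos(45))
v = 0.1414 m/s


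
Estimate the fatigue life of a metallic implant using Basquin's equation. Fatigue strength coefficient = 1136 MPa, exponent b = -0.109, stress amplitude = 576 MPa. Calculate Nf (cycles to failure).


sigma_a = sigma_f' * (2Nf)^b
2Nf = (sigma_a/sigma_f')^(1/b)
2Nf = (576/1136)^(1/-0.109)
2Nf = 508.17928
Nf = 254.1


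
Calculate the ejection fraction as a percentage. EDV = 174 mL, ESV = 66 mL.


SV = EDV - ESV = 174 - 66 = 108 mL
EF = SV/EDV * 100 = 108/174 * 100
EF = 62.07%


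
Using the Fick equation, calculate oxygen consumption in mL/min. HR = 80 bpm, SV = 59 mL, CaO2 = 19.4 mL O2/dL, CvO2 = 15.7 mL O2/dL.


CO = HR*SV = 80*59/1000 = 4.72 L/min
a-v O2 diff = 19.4 - 15.7 = 3.7 mL/dL
VO2 = CO * (CaO2-CvO2) * 10 dL/L
VO2 = 4.72 * 3.7 * 10
VO2 = 174.6 mL/min


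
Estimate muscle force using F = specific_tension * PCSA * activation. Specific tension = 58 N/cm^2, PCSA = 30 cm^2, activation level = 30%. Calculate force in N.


F = sigma * PCSA * activation
F = 58 * 30 * 0.3
F = 522 N


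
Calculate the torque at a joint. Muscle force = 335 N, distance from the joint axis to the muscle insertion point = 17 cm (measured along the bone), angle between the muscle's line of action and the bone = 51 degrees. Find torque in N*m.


Torque = F * d * sin(theta)   (moment arm = d*sin(theta))
d = 17 cm = 0.17 m
Torque = 335 * 0.17 * sin(51)
Torque = 44.26 N*m


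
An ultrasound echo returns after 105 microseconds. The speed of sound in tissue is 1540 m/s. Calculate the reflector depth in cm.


depth = c * t / 2
t = 105 us = 1.0500e-04 s
depth = 1540 * 1.0500e-04 / 2
depth = 0.08085 m = 8.085 cm


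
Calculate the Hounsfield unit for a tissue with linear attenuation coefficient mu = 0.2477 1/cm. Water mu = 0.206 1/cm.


HU = ((mu_tissue - mu_water) / mu_water) * 1000
HU = ((0.2477 - 0.206) / 0.206) * 1000
HU = 202.4


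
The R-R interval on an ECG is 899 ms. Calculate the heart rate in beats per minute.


HR = 60 / RR_interval(s)
RR = 899 ms = 0.899 s
HR = 60 / 0.899 = 66.74 bpm


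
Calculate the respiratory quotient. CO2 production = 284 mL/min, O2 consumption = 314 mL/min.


RQ = VCO2 / VO2
RQ = 284 / 314
RQ = 0.9045


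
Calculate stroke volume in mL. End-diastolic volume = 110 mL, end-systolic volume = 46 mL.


SV = EDV - ESV
SV = 110 - 46
SV = 64 mL


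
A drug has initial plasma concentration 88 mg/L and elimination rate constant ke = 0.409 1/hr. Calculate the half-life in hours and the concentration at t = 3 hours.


t_half = ln(2) / ke = 0.693147 / 0.409 = 1.695 hr
C(t) = C0 * exp(-ke*t) = 88 * exp(-0.409*3)
C(3) = 25.8 mg/L


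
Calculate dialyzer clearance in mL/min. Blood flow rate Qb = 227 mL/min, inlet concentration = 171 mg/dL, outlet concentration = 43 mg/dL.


K = Qb * (Cb_in - Cb_out) / Cb_in
K = 227 * (171 - 43) / 171
K = 169.9 mL/min


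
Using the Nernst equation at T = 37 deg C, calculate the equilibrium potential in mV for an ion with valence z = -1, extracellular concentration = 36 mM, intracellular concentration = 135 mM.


E = (RT/(zF)) * ln(C_out/C_in)
T = 37 + 273.15 = 310.15 K
E = (8.314 * 310.15 / (-1 * 96485)) * ln(36/135)
E = 35.32 mV


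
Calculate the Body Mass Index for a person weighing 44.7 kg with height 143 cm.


BMI = weight / height^2
height = 143 cm = 1.43 m
BMI = 44.7 / 1.43^2
BMI = 21.86 kg/m^2


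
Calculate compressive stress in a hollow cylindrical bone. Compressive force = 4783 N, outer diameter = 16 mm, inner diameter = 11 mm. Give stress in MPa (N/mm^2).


A = pi*(r_o^2 - r_i^2)
r_o = 8 mm, r_i = 5.5 mm
A = 106.029 mm^2
sigma = F/A = 4783 / 106.029
sigma = 45.11 MPa


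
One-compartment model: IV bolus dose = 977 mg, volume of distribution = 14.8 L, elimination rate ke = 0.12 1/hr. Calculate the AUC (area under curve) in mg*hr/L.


C0 = Dose/Vd = 977/14.8 = 66.0135 mg/L
AUC = C0/ke = 66.0135/0.12
AUC = 550.1 mg*hr/L


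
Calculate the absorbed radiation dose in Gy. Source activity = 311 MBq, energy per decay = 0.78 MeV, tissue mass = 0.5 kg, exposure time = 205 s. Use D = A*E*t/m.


A = 311 MBq = 3.1100e+08 Bq
E = 0.78 MeV = 1.24956e-13 J
D = A*E*t/m = 3.1100e+08*1.24956e-13*205/0.5
D = 0.01593 Gy


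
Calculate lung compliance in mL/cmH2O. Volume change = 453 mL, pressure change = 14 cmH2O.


C = dV / dP
C = 453 / 14
C = 32.36 mL/cmH2O


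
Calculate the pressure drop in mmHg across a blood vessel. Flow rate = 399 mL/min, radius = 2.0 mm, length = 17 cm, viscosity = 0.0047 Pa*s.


dP = 8*mu*L*Q / (pi*r^4)
Q = 399 mL/min = 6.65e-06 m^3/s
dP = 845.646 Pa = 845.646 / 133.322 mmHg = 6.343 mmHg


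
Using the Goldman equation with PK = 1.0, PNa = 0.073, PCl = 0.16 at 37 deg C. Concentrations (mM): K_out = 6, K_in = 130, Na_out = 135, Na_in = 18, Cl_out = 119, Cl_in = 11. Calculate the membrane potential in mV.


Vm = (RT/F)*ln((PK*Ko + PNa*Nao + PCl*Cli)/(PK*Ki + PNa*Nai + PCl*Clo))
Numer = 17.615, Denom = 150.354
Vm = -57.31 mV


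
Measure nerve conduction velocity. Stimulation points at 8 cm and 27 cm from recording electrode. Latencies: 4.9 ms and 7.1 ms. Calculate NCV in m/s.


Distance = (27 - 8) / 100 = 0.19 m
dt = (7.1 - 4.9) / 1000 = 0.0022 s
NCV = dist / dt = 86.36 m/s


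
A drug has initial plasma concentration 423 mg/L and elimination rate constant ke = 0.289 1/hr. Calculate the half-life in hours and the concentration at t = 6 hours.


t_half = ln(2) / ke = 0.693147 / 0.289 = 2.398 hr
C(t) = C0 * exp(-ke*t) = 423 * exp(-0.289*6)
C(6) = 74.69 mg/L


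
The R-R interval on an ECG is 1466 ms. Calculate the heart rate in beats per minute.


HR = 60 / RR_interval(s)
RR = 1466 ms = 1.466 s
HR = 60 / 1.466 = 40.93 bpm


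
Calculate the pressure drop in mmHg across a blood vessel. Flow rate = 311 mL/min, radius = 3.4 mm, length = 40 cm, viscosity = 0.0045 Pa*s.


dP = 8*mu*L*Q / (pi*r^4)
Q = 311 mL/min = 5.18333e-06 m^3/s
dP = 177.789 Pa = 177.789 / 133.322 mmHg = 1.334 mmHg


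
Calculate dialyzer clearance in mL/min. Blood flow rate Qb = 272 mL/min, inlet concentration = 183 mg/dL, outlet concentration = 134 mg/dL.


K = Qb * (Cb_in - Cb_out) / Cb_in
K = 272 * (183 - 134) / 183
K = 72.83 mL/min


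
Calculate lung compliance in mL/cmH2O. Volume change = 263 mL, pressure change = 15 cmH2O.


C = dV / dP
C = 263 / 15
C = 17.53 mL/cmH2O


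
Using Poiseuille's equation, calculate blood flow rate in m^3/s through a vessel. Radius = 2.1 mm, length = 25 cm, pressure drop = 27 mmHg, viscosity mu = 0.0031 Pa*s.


Q = pi*r^4*dP / (8*mu*L)
r = 0.0021 m, L = 0.25 m
dP = 27 mmHg = 3599.694 Pa
Q = 3.5473e-05 m^3/s


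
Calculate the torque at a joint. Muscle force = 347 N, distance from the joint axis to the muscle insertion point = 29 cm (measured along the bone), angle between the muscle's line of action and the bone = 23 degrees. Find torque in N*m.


Torque = F * d * sin(theta)   (moment arm = d*sin(theta))
d = 29 cm = 0.29 m
Torque = 347 * 0.29 * sin(23)
Torque = 39.32 N*m


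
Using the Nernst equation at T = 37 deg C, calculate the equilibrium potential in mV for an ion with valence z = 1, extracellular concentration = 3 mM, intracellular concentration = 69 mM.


E = (RT/(zF)) * ln(C_out/C_in)
T = 37 + 273.15 = 310.15 K
E = (8.314 * 310.15 / (1 * 96485)) * ln(3/69)
E = -83.8 mV


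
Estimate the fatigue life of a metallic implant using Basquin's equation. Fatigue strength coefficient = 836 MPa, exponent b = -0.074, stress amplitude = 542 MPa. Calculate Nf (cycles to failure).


sigma_a = sigma_f' * (2Nf)^b
2Nf = (sigma_a/sigma_f')^(1/b)
2Nf = (542/836)^(1/-0.074)
2Nf = 349.41192
Nf = 174.7


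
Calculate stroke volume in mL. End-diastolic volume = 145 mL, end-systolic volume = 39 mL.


SV = EDV - ESV
SV = 145 - 39
SV = 106 mL


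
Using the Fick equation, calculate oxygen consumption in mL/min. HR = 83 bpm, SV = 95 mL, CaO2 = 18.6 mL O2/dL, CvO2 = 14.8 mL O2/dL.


CO = HR*SV = 83*95/1000 = 7.885 L/min
a-v O2 diff = 18.6 - 14.8 = 3.8 mL/dL
VO2 = CO * (CaO2-CvO2) * 10 dL/L
VO2 = 7.885 * 3.8 * 10
VO2 = 299.6 mL/min


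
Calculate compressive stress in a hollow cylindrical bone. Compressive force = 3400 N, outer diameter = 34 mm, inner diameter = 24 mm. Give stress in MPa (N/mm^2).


A = pi*(r_o^2 - r_i^2)
r_o = 17 mm, r_i = 12 mm
A = 455.531 mm^2
sigma = F/A = 3400 / 455.531
sigma = 7.464 MPa


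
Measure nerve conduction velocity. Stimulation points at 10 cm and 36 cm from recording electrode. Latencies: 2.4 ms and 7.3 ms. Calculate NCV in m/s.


Distance = (36 - 10) / 100 = 0.26 m
dt = (7.3 - 2.4) / 1000 = 0.0049 s
NCV = dist / dt = 53.06 m/s


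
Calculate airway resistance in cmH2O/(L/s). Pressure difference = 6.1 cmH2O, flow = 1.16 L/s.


R = dP / flow
R = 6.1 / 1.16
R = 5.259 cmH2O/(L/s)


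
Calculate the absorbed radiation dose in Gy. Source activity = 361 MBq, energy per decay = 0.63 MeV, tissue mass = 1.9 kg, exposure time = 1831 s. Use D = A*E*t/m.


A = 361 MBq = 3.6100e+08 Bq
E = 0.63 MeV = 1.00926e-13 J
D = A*E*t/m = 3.6100e+08*1.00926e-13*1831/1.9
D = 0.03511 Gy


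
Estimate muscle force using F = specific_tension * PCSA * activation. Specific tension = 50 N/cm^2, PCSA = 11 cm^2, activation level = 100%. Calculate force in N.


F = sigma * PCSA * activation
F = 50 * 11 * 1
F = 550 N


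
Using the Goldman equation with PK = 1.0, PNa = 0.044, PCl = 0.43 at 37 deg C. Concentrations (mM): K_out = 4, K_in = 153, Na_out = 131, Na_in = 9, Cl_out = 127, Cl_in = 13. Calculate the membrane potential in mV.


Vm = (RT/F)*ln((PK*Ko + PNa*Nao + PCl*Cli)/(PK*Ki + PNa*Nai + PCl*Clo))
Numer = 15.354, Denom = 208.006
Vm = -69.65 mV


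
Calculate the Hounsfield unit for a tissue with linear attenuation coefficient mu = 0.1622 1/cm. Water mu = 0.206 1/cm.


HU = ((mu_tissue - mu_water) / mu_water) * 1000
HU = ((0.1622 - 0.206) / 0.206) * 1000
HU = -212.6


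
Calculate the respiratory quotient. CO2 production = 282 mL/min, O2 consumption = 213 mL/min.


RQ = VCO2 / VO2
RQ = 282 / 213
RQ = 1.324


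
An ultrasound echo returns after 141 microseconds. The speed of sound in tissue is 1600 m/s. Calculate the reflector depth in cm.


depth = c * t / 2
t = 141 us = 1.4100e-04 s
depth = 1600 * 1.4100e-04 / 2
depth = 0.1128 m = 11.28 cm


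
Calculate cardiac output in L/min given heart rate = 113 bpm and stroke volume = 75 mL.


CO = HR * SV
CO = 113 * 75 / 1000
CO = 8.475 L/min


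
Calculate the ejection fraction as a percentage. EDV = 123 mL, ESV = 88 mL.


SV = EDV - ESV = 123 - 88 = 35 mL
EF = SV/EDV * 100 = 35/123 * 100
EF = 28.46%


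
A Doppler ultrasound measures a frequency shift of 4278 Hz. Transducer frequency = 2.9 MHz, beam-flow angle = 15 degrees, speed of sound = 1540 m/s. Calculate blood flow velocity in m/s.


v = fd * c / (2 * f0 * cos(theta))
v = 4278 * 1540 / (2 * 2.9000e+06 * cos(15))
v = 1.176 m/s


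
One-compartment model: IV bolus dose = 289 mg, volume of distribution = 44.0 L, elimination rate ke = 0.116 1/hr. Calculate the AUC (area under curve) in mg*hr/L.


C0 = Dose/Vd = 289/44.0 = 6.56818 mg/L
AUC = C0/ke = 6.56818/0.116
AUC = 56.62 mg*hr/L


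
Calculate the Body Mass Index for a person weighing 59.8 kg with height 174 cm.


BMI = weight / height^2
height = 174 cm = 1.74 m
BMI = 59.8 / 1.74^2
BMI = 19.75 kg/m^2


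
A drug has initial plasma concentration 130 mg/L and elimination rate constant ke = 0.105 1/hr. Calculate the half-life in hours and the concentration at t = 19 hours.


t_half = ln(2) / ke = 0.693147 / 0.105 = 6.601 hr
C(t) = C0 * exp(-ke*t) = 130 * exp(-0.105*19)
C(19) = 17.68 mg/L


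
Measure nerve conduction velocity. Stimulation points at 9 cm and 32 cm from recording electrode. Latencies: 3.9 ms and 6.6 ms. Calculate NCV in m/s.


Distance = (32 - 9) / 100 = 0.23 m
dt = (6.6 - 3.9) / 1000 = 0.0027 s
NCV = dist / dt = 85.19 m/s


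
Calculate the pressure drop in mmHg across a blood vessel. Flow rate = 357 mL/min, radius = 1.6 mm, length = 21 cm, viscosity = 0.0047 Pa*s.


dP = 8*mu*L*Q / (pi*r^4)
Q = 357 mL/min = 5.95e-06 m^3/s
dP = 2281.89 Pa = 2281.89 / 133.322 mmHg = 17.12 mmHg


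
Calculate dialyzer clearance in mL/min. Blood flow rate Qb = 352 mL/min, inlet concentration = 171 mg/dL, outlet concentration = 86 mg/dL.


K = Qb * (Cb_in - Cb_out) / Cb_in
K = 352 * (171 - 86) / 171
K = 175 mL/min


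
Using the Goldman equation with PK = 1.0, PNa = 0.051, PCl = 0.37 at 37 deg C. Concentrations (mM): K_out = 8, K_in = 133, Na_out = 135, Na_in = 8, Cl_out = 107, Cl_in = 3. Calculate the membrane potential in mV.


Vm = (RT/F)*ln((PK*Ko + PNa*Nao + PCl*Cli)/(PK*Ki + PNa*Nai + PCl*Clo))
Numer = 15.995, Denom = 172.998
Vm = -63.63 mV


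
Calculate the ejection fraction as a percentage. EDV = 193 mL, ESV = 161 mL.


SV = EDV - ESV = 193 - 161 = 32 mL
EF = SV/EDV * 100 = 32/193 * 100
EF = 16.58%


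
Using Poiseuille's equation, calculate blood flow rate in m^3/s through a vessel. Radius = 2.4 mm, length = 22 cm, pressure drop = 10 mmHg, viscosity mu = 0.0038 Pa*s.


Q = pi*r^4*dP / (8*mu*L)
r = 0.0024 m, L = 0.22 m
dP = 10 mmHg = 1333.22 Pa
Q = 2.0778e-05 m^3/s


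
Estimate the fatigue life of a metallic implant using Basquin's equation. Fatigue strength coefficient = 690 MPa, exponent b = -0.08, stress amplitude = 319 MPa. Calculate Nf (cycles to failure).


sigma_a = sigma_f' * (2Nf)^b
2Nf = (sigma_a/sigma_f')^(1/b)
2Nf = (319/690)^(1/-0.08)
2Nf = 15425.175
Nf = 7713


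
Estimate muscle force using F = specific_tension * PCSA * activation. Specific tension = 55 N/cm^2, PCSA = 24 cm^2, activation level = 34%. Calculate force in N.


F = sigma * PCSA * activation
F = 55 * 24 * 0.34
F = 448.8 N


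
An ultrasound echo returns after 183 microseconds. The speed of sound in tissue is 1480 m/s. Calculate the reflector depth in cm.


depth = c * t / 2
t = 183 us = 1.8300e-04 s
depth = 1480 * 1.8300e-04 / 2
depth = 0.13542 m = 13.542 cm


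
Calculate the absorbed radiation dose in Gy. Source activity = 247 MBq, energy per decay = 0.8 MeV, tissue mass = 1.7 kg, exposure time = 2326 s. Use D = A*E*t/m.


A = 247 MBq = 2.4700e+08 Bq
E = 0.8 MeV = 1.2816e-13 J
D = A*E*t/m = 2.4700e+08*1.2816e-13*2326/1.7
D = 0.04331 Gy


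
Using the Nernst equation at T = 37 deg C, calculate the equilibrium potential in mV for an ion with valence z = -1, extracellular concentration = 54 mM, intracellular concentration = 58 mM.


E = (RT/(zF)) * ln(C_out/C_in)
T = 37 + 273.15 = 310.15 K
E = (8.314 * 310.15 / (-1 * 96485)) * ln(54/58)
E = 1.91 mV


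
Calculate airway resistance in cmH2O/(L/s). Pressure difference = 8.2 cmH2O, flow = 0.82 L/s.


R = dP / flow
R = 8.2 / 0.82
R = 10 cmH2O/(L/s)


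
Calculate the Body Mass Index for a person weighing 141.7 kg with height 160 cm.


BMI = weight / height^2
height = 160 cm = 1.6 m
BMI = 141.7 / 1.6^2
BMI = 55.35 kg/m^2


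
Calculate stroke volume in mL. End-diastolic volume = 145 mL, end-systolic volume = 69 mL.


SV = EDV - ESV
SV = 145 - 69
SV = 76 mL


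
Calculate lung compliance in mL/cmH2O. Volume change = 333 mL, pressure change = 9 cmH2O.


C = dV / dP
C = 333 / 9
C = 37 mL/cmH2O


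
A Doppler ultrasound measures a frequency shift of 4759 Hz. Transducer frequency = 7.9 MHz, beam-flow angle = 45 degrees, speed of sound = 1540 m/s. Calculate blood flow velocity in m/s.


v = fd * c / (2 * f0 * cos(theta))
v = 4759 * 1540 / (2 * 7.9000e+06 * cos(45))
v = 0.656 m/s


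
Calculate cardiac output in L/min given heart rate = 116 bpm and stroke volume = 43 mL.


CO = HR * SV
CO = 116 * 43 / 1000
CO = 4.988 L/min


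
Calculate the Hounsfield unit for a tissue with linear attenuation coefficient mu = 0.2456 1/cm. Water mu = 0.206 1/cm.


HU = ((mu_tissue - mu_water) / mu_water) * 1000
HU = ((0.2456 - 0.206) / 0.206) * 1000
HU = 192.2


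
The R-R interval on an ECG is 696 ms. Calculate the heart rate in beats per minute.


HR = 60 / RR_interval(s)
RR = 696 ms = 0.696 s
HR = 60 / 0.696 = 86.21 bpm


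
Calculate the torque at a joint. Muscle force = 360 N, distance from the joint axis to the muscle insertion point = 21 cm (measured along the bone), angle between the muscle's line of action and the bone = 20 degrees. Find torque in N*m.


Torque = F * d * sin(theta)   (moment arm = d*sin(theta))
d = 21 cm = 0.21 m
Torque = 360 * 0.21 * sin(20)
Torque = 25.86 N*m


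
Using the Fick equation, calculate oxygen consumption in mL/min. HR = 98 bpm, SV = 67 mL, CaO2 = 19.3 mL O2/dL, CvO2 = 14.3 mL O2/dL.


CO = HR*SV = 98*67/1000 = 6.566 L/min
a-v O2 diff = 19.3 - 14.3 = 5 mL/dL
VO2 = CO * (CaO2-CvO2) * 10 dL/L
VO2 = 6.566 * 5 * 10
VO2 = 328.3 mL/min


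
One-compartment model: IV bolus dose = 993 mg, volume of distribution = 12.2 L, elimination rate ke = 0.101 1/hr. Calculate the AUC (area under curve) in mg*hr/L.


C0 = Dose/Vd = 993/12.2 = 81.3934 mg/L
AUC = C0/ke = 81.3934/0.101
AUC = 805.9 mg*hr/L


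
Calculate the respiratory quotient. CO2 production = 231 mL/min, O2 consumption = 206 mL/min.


RQ = VCO2 / VO2
RQ = 231 / 206
RQ = 1.121


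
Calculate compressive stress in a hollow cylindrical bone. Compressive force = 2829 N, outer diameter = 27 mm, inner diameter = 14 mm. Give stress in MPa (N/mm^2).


A = pi*(r_o^2 - r_i^2)
r_o = 13.5 mm, r_i = 7 mm
A = 418.617 mm^2
sigma = F/A = 2829 / 418.617
sigma = 6.758 MPa


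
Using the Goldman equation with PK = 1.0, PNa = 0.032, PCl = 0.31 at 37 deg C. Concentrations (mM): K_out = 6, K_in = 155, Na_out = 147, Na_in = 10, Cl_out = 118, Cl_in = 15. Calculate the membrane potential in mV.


Vm = (RT/F)*ln((PK*Ko + PNa*Nao + PCl*Cli)/(PK*Ki + PNa*Nai + PCl*Clo))
Numer = 15.354, Denom = 191.9
Vm = -67.5 mV


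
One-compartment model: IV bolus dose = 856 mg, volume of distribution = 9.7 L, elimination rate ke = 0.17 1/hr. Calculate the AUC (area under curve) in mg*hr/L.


C0 = Dose/Vd = 856/9.7 = 88.2474 mg/L
AUC = C0/ke = 88.2474/0.17
AUC = 519.1 mg*hr/L


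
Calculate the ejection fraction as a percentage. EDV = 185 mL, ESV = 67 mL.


SV = EDV - ESV = 185 - 67 = 118 mL
EF = SV/EDV * 100 = 118/185 * 100
EF = 63.78%


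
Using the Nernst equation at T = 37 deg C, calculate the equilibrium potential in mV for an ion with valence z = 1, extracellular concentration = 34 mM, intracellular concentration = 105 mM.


E = (RT/(zF)) * ln(C_out/C_in)
T = 37 + 273.15 = 310.15 K
E = (8.314 * 310.15 / (1 * 96485)) * ln(34/105)
E = -30.14 mV


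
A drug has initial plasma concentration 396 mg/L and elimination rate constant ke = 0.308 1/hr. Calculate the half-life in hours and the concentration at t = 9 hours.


t_half = ln(2) / ke = 0.693147 / 0.308 = 2.25 hr
C(t) = C0 * exp(-ke*t) = 396 * exp(-0.308*9)
C(9) = 24.76 mg/L


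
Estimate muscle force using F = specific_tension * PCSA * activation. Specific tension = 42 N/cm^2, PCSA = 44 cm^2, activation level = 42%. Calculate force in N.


F = sigma * PCSA * activation
F = 42 * 44 * 0.42
F = 776.2 N


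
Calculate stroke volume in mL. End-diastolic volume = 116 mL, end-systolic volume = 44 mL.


SV = EDV - ESV
SV = 116 - 44
SV = 72 mL


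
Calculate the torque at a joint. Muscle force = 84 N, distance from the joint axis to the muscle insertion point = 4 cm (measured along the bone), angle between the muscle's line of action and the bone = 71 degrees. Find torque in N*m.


Torque = F * d * sin(theta)   (moment arm = d*sin(theta))
d = 4 cm = 0.04 m
Torque = 84 * 0.04 * sin(71)
Torque = 3.177 N*m
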